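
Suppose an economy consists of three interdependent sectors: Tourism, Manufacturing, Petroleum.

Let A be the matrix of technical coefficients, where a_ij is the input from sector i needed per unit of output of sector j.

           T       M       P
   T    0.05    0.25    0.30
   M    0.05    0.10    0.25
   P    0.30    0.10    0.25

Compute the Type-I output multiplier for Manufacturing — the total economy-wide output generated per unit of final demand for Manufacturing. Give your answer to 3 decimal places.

I − A =
  [   0.95    -0.25    -0.30]
  [  -0.05     0.90    -0.25]
  [  -0.30    -0.10     0.75]
Cofactors of I−A, C_ij = (−1)^(i+j)·(minor ij) (rows/columns in the sector order above):
  C_11 = (0.90)(0.75) − (-0.25)(-0.10) = 0.6500
  C_12 = −[(-0.05)(0.75) − (-0.25)(-0.30)] = 0.1125
  C_13 = (-0.05)(-0.10) − (0.90)(-0.30) = 0.2750
  C_21 = −[(-0.25)(0.75) − (-0.30)(-0.10)] = 0.2175
  C_22 = (0.95)(0.75) − (-0.30)(-0.30) = 0.6225
  C_23 = −[(0.95)(-0.10) − (-0.25)(-0.30)] = 0.1700
  C_31 = (-0.25)(-0.25) − (-0.30)(0.90) = 0.3325
  C_32 = −[(0.95)(-0.25) − (-0.30)(-0.05)] = 0.2525
  C_33 = (0.95)(0.90) − (-0.25)(-0.05) = 0.8425
det(I−A) = Σ_j (I−A)_1j·C_1j = (0.95)(0.6500) + (-0.25)(0.1125) + (-0.30)(0.2750) = 0.506875
adj(I−A) = Cᵀ =
  [ 0.6500   0.2175   0.3325]
  [ 0.1125   0.6225   0.2525]
  [ 0.2750   0.1700   0.8425]
(I − A)⁻¹ = adj(I−A) / det(I−A) ≈
  [   1.2824     0.4291     0.6560]
  [   0.2219     1.2281     0.4982]
  [   0.5425     0.3354     1.6621]
The output multiplier for sector j is the column-j sum of the Leontief inverse (I − A)⁻¹ = adj(I−A) / det(I−A).
Column M of adj(I−A): (0.2175, 0.6225, 0.1700); det(I−A) = 0.506875.
m_M = (0.2175 + 0.6225 + 0.1700) / 0.506875 = 1.01 / 0.506875 ≈ 1.993.

m_M = 1.993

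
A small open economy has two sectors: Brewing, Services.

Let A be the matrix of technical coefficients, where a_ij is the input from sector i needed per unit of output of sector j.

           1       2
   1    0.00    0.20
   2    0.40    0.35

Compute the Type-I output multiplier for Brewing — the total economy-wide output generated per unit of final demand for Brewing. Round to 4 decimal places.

I − A =
  [   1.00    -0.20]
  [  -0.40     0.65]
det(I−A) = (1.00)(0.65) − (-0.20)(-0.40) = 0.5700
adj(I−A) = [[0.65, 0.20], [0.40, 1.00]]
(I − A)⁻¹ = adj(I−A) / det(I−A) ≈
  [   1.14035     0.35088]
  [   0.70175     1.75439]
The output multiplier for sector j is the column-j sum of the Leontief inverse (I − A)⁻¹ = adj(I−A) / det(I−A).
Column 1 of adj(I−A): (0.65, 0.40); det(I−A) = 0.5700.
m_1 = (0.65 + 0.40) / 0.5700 = 1.05 / 0.5700 ≈ 1.8421.

m_1 = 1.8421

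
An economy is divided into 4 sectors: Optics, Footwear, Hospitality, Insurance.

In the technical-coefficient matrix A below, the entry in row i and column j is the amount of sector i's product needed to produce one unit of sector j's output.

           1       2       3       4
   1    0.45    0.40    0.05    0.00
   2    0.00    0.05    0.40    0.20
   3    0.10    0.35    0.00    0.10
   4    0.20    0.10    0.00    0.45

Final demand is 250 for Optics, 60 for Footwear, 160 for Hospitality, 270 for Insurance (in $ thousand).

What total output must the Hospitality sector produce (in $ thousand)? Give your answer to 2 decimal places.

x_3 = 488.91

I − A =
  [   0.55    -0.40    -0.05     0.00]
  [   0.00     0.95    -0.40    -0.20]
  [  -0.10    -0.35     1.00    -0.10]
  [  -0.20    -0.10     0.00     0.55]
Compute the cofactors C_ij = (−1)^(i+j)·(3×3 minor ij) of I−A; the adjugate is their transpose:
adj(I−A) = Cᵀ =
  [ 0.421500   0.230125   0.113125   0.104250]
  [ 0.070000   0.298750   0.123000   0.131000]
  [ 0.083250   0.141375   0.260375   0.098750]
  [ 0.166000   0.138000   0.063500   0.424750]
det(I−A) = Σ_j (I−A)_1j·C_1j = (0.55)(0.421500) + (-0.40)(0.070000) + (-0.05)(0.083250) + (0.00)(0.166000) = 0.1996625
(I − A)⁻¹ = adj(I−A) / det(I−A) ≈
  [   2.1111     1.1526     0.5666     0.5221]
  [   0.3506     1.4963     0.6160     0.6561]
  [   0.4170     0.7081     1.3041     0.4946]
  [   0.8314     0.6912     0.3180     2.1273]
x = (I − A)⁻¹ d = adj(I−A)·d / det(I−A), with det(I−A) = 0.1996625:
  x_1 = (0.421500·250 + 0.230125·60 + 0.113125·160 + 0.104250·270) / 0.1996625 = 165.43 / 0.1996625 ≈ 828.55
  x_2 = (0.070000·250 + 0.298750·60 + 0.123000·160 + 0.131000·270) / 0.1996625 = 90.475 / 0.1996625 ≈ 453.14
  x_3 = (0.083250·250 + 0.141375·60 + 0.260375·160 + 0.098750·270) / 0.1996625 = 97.6175 / 0.1996625 ≈ 488.91
  x_4 = (0.166000·250 + 0.138000·60 + 0.063500·160 + 0.424750·270) / 0.1996625 = 174.6225 / 0.1996625 ≈ 874.59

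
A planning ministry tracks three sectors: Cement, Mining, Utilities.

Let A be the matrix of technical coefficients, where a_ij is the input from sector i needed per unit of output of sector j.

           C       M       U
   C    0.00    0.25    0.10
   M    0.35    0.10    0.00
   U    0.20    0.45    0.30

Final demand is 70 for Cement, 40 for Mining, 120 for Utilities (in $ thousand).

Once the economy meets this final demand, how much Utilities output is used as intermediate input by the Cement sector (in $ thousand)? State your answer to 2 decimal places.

z_UC = 23.81

I − A =
  [   1.00    -0.25    -0.10]
  [  -0.35     0.90     0.00]
  [  -0.20    -0.45     0.70]
Cofactors of I−A, C_ij = (−1)^(i+j)·(minor ij) (rows/columns in the sector order above):
  C_11 = (0.90)(0.70) − (0.00)(-0.45) = 0.6300
  C_12 = −[(-0.35)(0.70) − (0.00)(-0.20)] = 0.2450
  C_13 = (-0.35)(-0.45) − (0.90)(-0.20) = 0.3375
  C_21 = −[(-0.25)(0.70) − (-0.10)(-0.45)] = 0.2200
  C_22 = (1.00)(0.70) − (-0.10)(-0.20) = 0.6800
  C_23 = −[(1.00)(-0.45) − (-0.25)(-0.20)] = 0.5000
  C_31 = (-0.25)(0.00) − (-0.10)(0.90) = 0.0900
  C_32 = −[(1.00)(0.00) − (-0.10)(-0.35)] = 0.0350
  C_33 = (1.00)(0.90) − (-0.25)(-0.35) = 0.8125
det(I−A) = Σ_j (I−A)_1j·C_1j = (1.00)(0.6300) + (-0.25)(0.2450) + (-0.10)(0.3375) = 0.5350
adj(I−A) = Cᵀ =
  [ 0.6300   0.2200   0.0900]
  [ 0.2450   0.6800   0.0350]
  [ 0.3375   0.5000   0.8125]
(I − A)⁻¹ = adj(I−A) / det(I−A) ≈
  [   1.1776     0.4112     0.1682]
  [   0.4579     1.2710     0.0654]
  [   0.6308     0.9346     1.5187]
First solve x = (I − A)⁻¹ d = adj(I−A)·d / det(I−A); in particular x_C = (0.6300·70 + 0.2200·40 + 0.0900·120) / 0.5350 = 63.70 / 0.5350 ≈ 119.0654.
Intermediate flow from U to C: z_UC = a_UC · x_C = 0.20 × 63.70 / 0.5350 = 12.74 / 0.5350 ≈ 23.81.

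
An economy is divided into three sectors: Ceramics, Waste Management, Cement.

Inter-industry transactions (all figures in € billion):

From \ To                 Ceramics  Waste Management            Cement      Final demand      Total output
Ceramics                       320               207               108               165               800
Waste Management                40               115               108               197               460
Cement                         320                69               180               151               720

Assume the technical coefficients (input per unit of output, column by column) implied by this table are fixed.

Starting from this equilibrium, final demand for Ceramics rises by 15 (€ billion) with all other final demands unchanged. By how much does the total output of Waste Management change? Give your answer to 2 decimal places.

Δx_2 = 6.25

Technical coefficients a_ij = z_ij / X_j:
  a_11 = 320/800 = 0.40, a_21 = 40/800 = 0.05, a_31 = 320/800 = 0.40
  a_12 = 207/460 = 0.45, a_22 = 115/460 = 0.25, a_32 = 69/460 = 0.15
  a_13 = 108/720 = 0.15, a_23 = 108/720 = 0.15, a_33 = 180/720 = 0.25
I − A =
  [   0.60    -0.45    -0.15]
  [  -0.05     0.75    -0.15]
  [  -0.40    -0.15     0.75]
Cofactors of I−A, C_ij = (−1)^(i+j)·(minor ij) (rows/columns in the sector order above):
  C_11 = (0.75)(0.75) − (-0.15)(-0.15) = 0.5400
  C_12 = −[(-0.05)(0.75) − (-0.15)(-0.40)] = 0.0975
  C_13 = (-0.05)(-0.15) − (0.75)(-0.40) = 0.3075
  C_21 = −[(-0.45)(0.75) − (-0.15)(-0.15)] = 0.3600
  C_22 = (0.60)(0.75) − (-0.15)(-0.40) = 0.3900
  C_23 = −[(0.60)(-0.15) − (-0.45)(-0.40)] = 0.2700
  C_31 = (-0.45)(-0.15) − (-0.15)(0.75) = 0.1800
  C_32 = −[(0.60)(-0.15) − (-0.15)(-0.05)] = 0.0975
  C_33 = (0.60)(0.75) − (-0.45)(-0.05) = 0.4275
det(I−A) = Σ_j (I−A)_1j·C_1j = (0.60)(0.5400) + (-0.45)(0.0975) + (-0.15)(0.3075) = 0.2340
adj(I−A) = Cᵀ =
  [ 0.5400   0.3600   0.1800]
  [ 0.0975   0.3900   0.0975]
  [ 0.3075   0.2700   0.4275]
(I − A)⁻¹ = adj(I−A) / det(I−A) ≈
  [   2.3077     1.5385     0.7692]
  [   0.4167     1.6667     0.4167]
  [   1.3141     1.1538     1.8269]
Δx = (I − A)⁻¹ Δd with Δd having +15 in the Ceramics component and 0 elsewhere.
So Δx_2 = L_21 · (+15), where L_21 = adj(I−A)_21 / det(I−A) = 0.0975 / 0.2340.
Δx_2 = 0.0975 × (+15) / 0.2340 = 1.4625 / 0.2340 = 6.25.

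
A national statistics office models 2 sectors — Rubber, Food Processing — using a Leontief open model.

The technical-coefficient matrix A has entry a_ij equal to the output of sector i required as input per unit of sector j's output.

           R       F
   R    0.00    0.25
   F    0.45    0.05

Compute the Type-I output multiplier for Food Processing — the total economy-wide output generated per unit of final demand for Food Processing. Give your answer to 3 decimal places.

m_F = 1.493

I − A =
  [   1.00    -0.25]
  [  -0.45     0.95]
det(I−A) = (1.00)(0.95) − (-0.25)(-0.45) = 0.8375
adj(I−A) = [[0.95, 0.25], [0.45, 1.00]]
(I − A)⁻¹ = adj(I−A) / det(I−A) ≈
  [   1.1343     0.2985]
  [   0.5373     1.1940]
The output multiplier for sector j is the column-j sum of the Leontief inverse (I − A)⁻¹ = adj(I−A) / det(I−A).
Column F of adj(I−A): (0.25, 1.00); det(I−A) = 0.8375.
m_F = (0.25 + 1.00) / 0.8375 = 1.25 / 0.8375 ≈ 1.493.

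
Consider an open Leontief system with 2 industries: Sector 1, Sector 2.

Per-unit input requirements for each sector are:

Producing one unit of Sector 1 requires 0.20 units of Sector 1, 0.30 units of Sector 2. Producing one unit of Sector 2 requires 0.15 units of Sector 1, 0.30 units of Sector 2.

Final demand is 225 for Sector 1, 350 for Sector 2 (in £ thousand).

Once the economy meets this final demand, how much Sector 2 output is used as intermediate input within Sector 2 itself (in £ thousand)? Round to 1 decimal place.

I − A =
  [   0.80    -0.15]
  [  -0.30     0.70]
det(I−A) = (0.80)(0.70) − (-0.15)(-0.30) = 0.5150
adj(I−A) = [[0.70, 0.15], [0.30, 0.80]]
(I − A)⁻¹ = adj(I−A) / det(I−A) ≈
  [   1.3592     0.2913]
  [   0.5825     1.5534]
First solve x = (I − A)⁻¹ d = adj(I−A)·d / det(I−A); in particular x_2 = (0.30·225 + 0.80·350) / 0.5150 = 347.50 / 0.5150 ≈ 674.757.
Intermediate flow from 2 to 2: z_22 = a_22 · x_2 = 0.30 × 347.50 / 0.5150 = 104.25 / 0.5150 ≈ 202.4.

z_22 = 202.4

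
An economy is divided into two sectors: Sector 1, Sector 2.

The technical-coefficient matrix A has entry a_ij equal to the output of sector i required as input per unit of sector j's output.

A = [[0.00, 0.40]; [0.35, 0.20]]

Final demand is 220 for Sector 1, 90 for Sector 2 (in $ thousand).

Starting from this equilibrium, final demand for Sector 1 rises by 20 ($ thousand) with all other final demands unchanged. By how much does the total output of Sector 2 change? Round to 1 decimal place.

I − A =
  [   1.00    -0.40]
  [  -0.35     0.80]
det(I−A) = (1.00)(0.80) − (-0.40)(-0.35) = 0.6600
adj(I−A) = [[0.80, 0.40], [0.35, 1.00]]
(I − A)⁻¹ = adj(I−A) / det(I−A) ≈
  [   1.2121     0.6061]
  [   0.5303     1.5152]
Δx = (I − A)⁻¹ Δd with Δd having +20 in the Sector 1 component and 0 elsewhere.
So Δx_2 = L_21 · (+20), where L_21 = adj(I−A)_21 / det(I−A) = 0.35 / 0.6600.
Δx_2 = 0.35 × (+20) / 0.6600 = 7.00 / 0.6600 ≈ 10.6.

Δx_2 = 10.6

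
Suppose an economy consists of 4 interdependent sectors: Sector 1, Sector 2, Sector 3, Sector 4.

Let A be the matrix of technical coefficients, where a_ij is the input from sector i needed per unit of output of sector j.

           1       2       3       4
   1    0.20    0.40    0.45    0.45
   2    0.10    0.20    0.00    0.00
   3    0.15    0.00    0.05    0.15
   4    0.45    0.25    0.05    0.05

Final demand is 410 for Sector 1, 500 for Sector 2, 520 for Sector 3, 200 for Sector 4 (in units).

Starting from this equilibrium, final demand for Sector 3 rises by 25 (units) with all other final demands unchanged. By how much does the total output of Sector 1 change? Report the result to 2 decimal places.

Δx_1 = 30.78

I − A =
  [   0.80    -0.40    -0.45    -0.45]
  [  -0.10     0.80     0.00     0.00]
  [  -0.15     0.00     0.95    -0.15]
  [  -0.45    -0.25    -0.05     0.95]
Compute the cofactors C_ij = (−1)^(i+j)·(3×3 minor ij) of I−A; the adjugate is their transpose:
adj(I−A) = Cᵀ =
  [ 0.716000   0.481750   0.360000   0.396000]
  [ 0.089500   0.425750   0.045000   0.049500]
  [ 0.171750   0.130875   0.396750   0.144000]
  [ 0.371750   0.347125   0.203250   0.516000]
det(I−A) = Σ_j (I−A)_1j·C_1j = (0.80)(0.716000) + (-0.40)(0.089500) + (-0.45)(0.171750) + (-0.45)(0.371750) = 0.292425
(I − A)⁻¹ = adj(I−A) / det(I−A) ≈
  [   2.4485     1.6474     1.2311     1.3542]
  [   0.3061     1.4559     0.1539     0.1693]
  [   0.5873     0.4476     1.3568     0.4924]
  [   1.2713     1.1871     0.6951     1.7646]
Δx = (I − A)⁻¹ Δd with Δd having +25 in the Sector 3 component and 0 elsewhere.
So Δx_1 = L_13 · (+25), where L_13 = adj(I−A)_13 / det(I−A) = 0.360000 / 0.292425.
Δx_1 = 0.360000 × (+25) / 0.292425 = 9.00 / 0.292425 ≈ 30.78.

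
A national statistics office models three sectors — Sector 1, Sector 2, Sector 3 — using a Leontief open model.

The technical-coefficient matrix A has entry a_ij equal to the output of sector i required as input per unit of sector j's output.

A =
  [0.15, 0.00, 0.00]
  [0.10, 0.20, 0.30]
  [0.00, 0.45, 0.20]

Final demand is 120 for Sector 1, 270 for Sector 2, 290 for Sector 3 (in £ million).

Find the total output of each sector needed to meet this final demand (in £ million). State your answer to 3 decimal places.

x_1 = 141.176, x_2 = 622.365, x_3 = 712.580

I − A =
  [   0.85     0.00     0.00]
  [  -0.10     0.80    -0.30]
  [   0.00    -0.45     0.80]
Cofactors of I−A, C_ij = (−1)^(i+j)·(minor ij) (rows/columns in the sector order above):
  C_11 = (0.80)(0.80) − (-0.30)(-0.45) = 0.5050
  C_12 = −[(-0.10)(0.80) − (-0.30)(0.00)] = 0.0800
  C_13 = (-0.10)(-0.45) − (0.80)(0.00) = 0.0450
  C_21 = −[(0.00)(0.80) − (0.00)(-0.45)] = 0.0000
  C_22 = (0.85)(0.80) − (0.00)(0.00) = 0.6800
  C_23 = −[(0.85)(-0.45) − (0.00)(0.00)] = 0.3825
  C_31 = (0.00)(-0.30) − (0.00)(0.80) = 0.0000
  C_32 = −[(0.85)(-0.30) − (0.00)(-0.10)] = 0.2550
  C_33 = (0.85)(0.80) − (0.00)(-0.10) = 0.6800
det(I−A) = Σ_j (I−A)_1j·C_1j = (0.85)(0.5050) + (0.00)(0.0800) + (0.00)(0.0450) = 0.42925
adj(I−A) = Cᵀ =
  [ 0.5050   0.0000   0.0000]
  [ 0.0800   0.6800   0.2550]
  [ 0.0450   0.3825   0.6800]
(I − A)⁻¹ = adj(I−A) / det(I−A) ≈
  [   1.1765     0.0000     0.0000]
  [   0.1864     1.5842     0.5941]
  [   0.1048     0.8911     1.5842]
x = (I − A)⁻¹ d = adj(I−A)·d / det(I−A), with det(I−A) = 0.42925:
  x_1 = (0.5050·120 + 0.0000·270 + 0.0000·290) / 0.42925 = 60.60 / 0.42925 ≈ 141.176
  x_2 = (0.0800·120 + 0.6800·270 + 0.2550·290) / 0.42925 = 267.15 / 0.42925 ≈ 622.365
  x_3 = (0.0450·120 + 0.3825·270 + 0.6800·290) / 0.42925 = 305.875 / 0.42925 ≈ 712.580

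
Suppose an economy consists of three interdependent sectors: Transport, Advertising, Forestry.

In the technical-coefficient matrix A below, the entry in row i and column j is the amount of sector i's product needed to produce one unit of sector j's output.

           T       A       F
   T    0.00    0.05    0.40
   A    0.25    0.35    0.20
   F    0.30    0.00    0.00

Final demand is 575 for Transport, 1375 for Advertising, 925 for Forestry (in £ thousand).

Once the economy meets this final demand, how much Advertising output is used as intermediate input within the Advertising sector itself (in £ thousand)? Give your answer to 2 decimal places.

I − A =
  [   1.00    -0.05    -0.40]
  [  -0.25     0.65    -0.20]
  [  -0.30     0.00     1.00]
Cofactors of I−A, C_ij = (−1)^(i+j)·(minor ij) (rows/columns in the sector order above):
  C_11 = (0.65)(1.00) − (-0.20)(0.00) = 0.6500
  C_12 = −[(-0.25)(1.00) − (-0.20)(-0.30)] = 0.3100
  C_13 = (-0.25)(0.00) − (0.65)(-0.30) = 0.1950
  C_21 = −[(-0.05)(1.00) − (-0.40)(0.00)] = 0.0500
  C_22 = (1.00)(1.00) − (-0.40)(-0.30) = 0.8800
  C_23 = −[(1.00)(0.00) − (-0.05)(-0.30)] = 0.0150
  C_31 = (-0.05)(-0.20) − (-0.40)(0.65) = 0.2700
  C_32 = −[(1.00)(-0.20) − (-0.40)(-0.25)] = 0.3000
  C_33 = (1.00)(0.65) − (-0.05)(-0.25) = 0.6375
det(I−A) = Σ_j (I−A)_1j·C_1j = (1.00)(0.6500) + (-0.05)(0.3100) + (-0.40)(0.1950) = 0.5565
adj(I−A) = Cᵀ =
  [ 0.6500   0.0500   0.2700]
  [ 0.3100   0.8800   0.3000]
  [ 0.1950   0.0150   0.6375]
(I − A)⁻¹ = adj(I−A) / det(I−A) ≈
  [   1.1680     0.0898     0.4852]
  [   0.5571     1.5813     0.5391]
  [   0.3504     0.0270     1.1456]
First solve x = (I − A)⁻¹ d = adj(I−A)·d / det(I−A); in particular x_A = (0.3100·575 + 0.8800·1375 + 0.3000·925) / 0.5565 = 1665.75 / 0.5565 ≈ 2993.2615.
Intermediate flow from A to A: z_AA = a_AA · x_A = 0.35 × 1665.75 / 0.5565 = 583.0125 / 0.5565 ≈ 1047.64.

z_AA = 1047.64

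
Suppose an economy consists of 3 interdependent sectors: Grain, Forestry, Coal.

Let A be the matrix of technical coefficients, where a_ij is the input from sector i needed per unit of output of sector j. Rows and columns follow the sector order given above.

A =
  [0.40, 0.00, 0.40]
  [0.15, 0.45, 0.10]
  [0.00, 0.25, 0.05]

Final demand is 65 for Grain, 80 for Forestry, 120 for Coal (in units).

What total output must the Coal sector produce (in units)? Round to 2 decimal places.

I − A =
  [   0.60     0.00    -0.40]
  [  -0.15     0.55    -0.10]
  [   0.00    -0.25     0.95]
Cofactors of I−A, C_ij = (−1)^(i+j)·(minor ij) (rows/columns in the sector order above):
  C_11 = (0.55)(0.95) − (-0.10)(-0.25) = 0.4975
  C_12 = −[(-0.15)(0.95) − (-0.10)(0.00)] = 0.1425
  C_13 = (-0.15)(-0.25) − (0.55)(0.00) = 0.0375
  C_21 = −[(0.00)(0.95) − (-0.40)(-0.25)] = 0.1000
  C_22 = (0.60)(0.95) − (-0.40)(0.00) = 0.5700
  C_23 = −[(0.60)(-0.25) − (0.00)(0.00)] = 0.1500
  C_31 = (0.00)(-0.10) − (-0.40)(0.55) = 0.2200
  C_32 = −[(0.60)(-0.10) − (-0.40)(-0.15)] = 0.1200
  C_33 = (0.60)(0.55) − (0.00)(-0.15) = 0.3300
det(I−A) = Σ_j (I−A)_1j·C_1j = (0.60)(0.4975) + (0.00)(0.1425) + (-0.40)(0.0375) = 0.2835
adj(I−A) = Cᵀ =
  [ 0.4975   0.1000   0.2200]
  [ 0.1425   0.5700   0.1200]
  [ 0.0375   0.1500   0.3300]
(I − A)⁻¹ = adj(I−A) / det(I−A) ≈
  [   1.7549     0.3527     0.7760]
  [   0.5026     2.0106     0.4233]
  [   0.1323     0.5291     1.1640]
x = (I − A)⁻¹ d = adj(I−A)·d / det(I−A), with det(I−A) = 0.2835:
  x_1 = (0.4975·65 + 0.1000·80 + 0.2200·120) / 0.2835 = 66.7375 / 0.2835 ≈ 235.41
  x_2 = (0.1425·65 + 0.5700·80 + 0.1200·120) / 0.2835 = 69.2625 / 0.2835 ≈ 244.31
  x_3 = (0.0375·65 + 0.1500·80 + 0.3300·120) / 0.2835 = 54.0375 / 0.2835 ≈ 190.61

x_3 = 190.61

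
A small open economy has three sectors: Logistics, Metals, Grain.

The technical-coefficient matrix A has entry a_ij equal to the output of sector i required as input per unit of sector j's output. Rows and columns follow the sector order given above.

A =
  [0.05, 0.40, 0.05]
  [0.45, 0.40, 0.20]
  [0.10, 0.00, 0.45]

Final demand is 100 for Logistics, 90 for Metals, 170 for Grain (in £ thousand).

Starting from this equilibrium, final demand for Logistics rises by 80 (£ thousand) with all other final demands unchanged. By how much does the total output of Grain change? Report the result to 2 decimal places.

Δx_G = 23.59

I − A =
  [   0.95    -0.40    -0.05]
  [  -0.45     0.60    -0.20]
  [  -0.10     0.00     0.55]
Cofactors of I−A, C_ij = (−1)^(i+j)·(minor ij) (rows/columns in the sector order above):
  C_11 = (0.60)(0.55) − (-0.20)(0.00) = 0.3300
  C_12 = −[(-0.45)(0.55) − (-0.20)(-0.10)] = 0.2675
  C_13 = (-0.45)(0.00) − (0.60)(-0.10) = 0.0600
  C_21 = −[(-0.40)(0.55) − (-0.05)(0.00)] = 0.2200
  C_22 = (0.95)(0.55) − (-0.05)(-0.10) = 0.5175
  C_23 = −[(0.95)(0.00) − (-0.40)(-0.10)] = 0.0400
  C_31 = (-0.40)(-0.20) − (-0.05)(0.60) = 0.1100
  C_32 = −[(0.95)(-0.20) − (-0.05)(-0.45)] = 0.2125
  C_33 = (0.95)(0.60) − (-0.40)(-0.45) = 0.3900
det(I−A) = Σ_j (I−A)_1j·C_1j = (0.95)(0.3300) + (-0.40)(0.2675) + (-0.05)(0.0600) = 0.2035
adj(I−A) = Cᵀ =
  [ 0.3300   0.2200   0.1100]
  [ 0.2675   0.5175   0.2125]
  [ 0.0600   0.0400   0.3900]
(I − A)⁻¹ = adj(I−A) / det(I−A) ≈
  [   1.6216     1.0811     0.5405]
  [   1.3145     2.5430     1.0442]
  [   0.2948     0.1966     1.9165]
Δx = (I − A)⁻¹ Δd with Δd having +80 in the Logistics component and 0 elsewhere.
So Δx_G = L_GL · (+80), where L_GL = adj(I−A)_GL / det(I−A) = 0.0600 / 0.2035.
Δx_G = 0.0600 × (+80) / 0.2035 = 4.80 / 0.2035 ≈ 23.59.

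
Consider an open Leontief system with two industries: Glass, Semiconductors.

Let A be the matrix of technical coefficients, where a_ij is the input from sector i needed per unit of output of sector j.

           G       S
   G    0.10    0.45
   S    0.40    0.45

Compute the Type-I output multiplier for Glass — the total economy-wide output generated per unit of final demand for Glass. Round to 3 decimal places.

m_G = 3.016

I − A =
  [   0.90    -0.45]
  [  -0.40     0.55]
det(I−A) = (0.90)(0.55) − (-0.45)(-0.40) = 0.3150
adj(I−A) = [[0.55, 0.45], [0.40, 0.90]]
(I − A)⁻¹ = adj(I−A) / det(I−A) ≈
  [   1.7460     1.4286]
  [   1.2698     2.8571]
The output multiplier for sector j is the column-j sum of the Leontief inverse (I − A)⁻¹ = adj(I−A) / det(I−A).
Column G of adj(I−A): (0.55, 0.40); det(I−A) = 0.3150.
m_G = (0.55 + 0.40) / 0.3150 = 0.95 / 0.3150 ≈ 3.016.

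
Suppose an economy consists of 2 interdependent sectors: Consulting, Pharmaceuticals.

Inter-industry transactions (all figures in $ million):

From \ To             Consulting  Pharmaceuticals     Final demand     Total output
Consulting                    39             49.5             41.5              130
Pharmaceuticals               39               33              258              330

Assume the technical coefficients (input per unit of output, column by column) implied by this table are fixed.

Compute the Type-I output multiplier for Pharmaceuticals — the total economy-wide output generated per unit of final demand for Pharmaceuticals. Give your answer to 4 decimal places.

Technical coefficients a_ij = z_ij / X_j:
  a_CC = 39/130 = 0.30, a_PC = 39/130 = 0.30
  a_CP = 49.5/330 = 0.15, a_PP = 33/330 = 0.10
I − A =
  [   0.70    -0.15]
  [  -0.30     0.90]
det(I−A) = (0.70)(0.90) − (-0.15)(-0.30) = 0.5850
adj(I−A) = [[0.90, 0.15], [0.30, 0.70]]
(I − A)⁻¹ = adj(I−A) / det(I−A) ≈
  [   1.53846     0.25641]
  [   0.51282     1.19658]
The output multiplier for sector j is the column-j sum of the Leontief inverse (I − A)⁻¹ = adj(I−A) / det(I−A).
Column P of adj(I−A): (0.15, 0.70); det(I−A) = 0.5850.
m_P = (0.15 + 0.70) / 0.5850 = 0.85 / 0.5850 ≈ 1.4530.

m_P = 1.4530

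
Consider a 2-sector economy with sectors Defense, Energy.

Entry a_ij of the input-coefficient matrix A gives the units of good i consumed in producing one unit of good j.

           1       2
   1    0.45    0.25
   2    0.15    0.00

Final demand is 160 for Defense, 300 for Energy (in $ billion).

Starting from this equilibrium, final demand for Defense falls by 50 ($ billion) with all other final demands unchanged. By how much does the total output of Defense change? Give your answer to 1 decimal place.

Δx_1 = -97.6

I − A =
  [   0.55    -0.25]
  [  -0.15     1.00]
det(I−A) = (0.55)(1.00) − (-0.25)(-0.15) = 0.5125
adj(I−A) = [[1.00, 0.25], [0.15, 0.55]]
(I − A)⁻¹ = adj(I−A) / det(I−A) ≈
  [   1.9512     0.4878]
  [   0.2927     1.0732]
Δx = (I − A)⁻¹ Δd with Δd having -50 in the Defense component and 0 elsewhere.
So Δx_1 = L_11 · (-50), where L_11 = adj(I−A)_11 / det(I−A) = 1.00 / 0.5125.
Δx_1 = 1.00 × (-50) / 0.5125 = -50.00 / 0.5125 ≈ -97.6.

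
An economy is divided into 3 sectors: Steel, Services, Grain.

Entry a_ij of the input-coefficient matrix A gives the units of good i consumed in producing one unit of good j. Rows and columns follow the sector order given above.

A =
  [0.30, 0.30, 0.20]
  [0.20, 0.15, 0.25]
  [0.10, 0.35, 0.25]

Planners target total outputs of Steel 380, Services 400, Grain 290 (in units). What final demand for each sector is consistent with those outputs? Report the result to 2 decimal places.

I − A =
  [   0.70    -0.30    -0.20]
  [  -0.20     0.85    -0.25]
  [  -0.10    -0.35     0.75]
d = (I − A) x:
  d_1 = (+0.70)·380 + (-0.30)·400 + (-0.20)·290 = 88.00
  d_2 = (-0.20)·380 + (+0.85)·400 + (-0.25)·290 = 191.50
  d_3 = (-0.10)·380 + (-0.35)·400 + (+0.75)·290 = 39.50

d_1 = 88.00, d_2 = 191.50, d_3 = 39.50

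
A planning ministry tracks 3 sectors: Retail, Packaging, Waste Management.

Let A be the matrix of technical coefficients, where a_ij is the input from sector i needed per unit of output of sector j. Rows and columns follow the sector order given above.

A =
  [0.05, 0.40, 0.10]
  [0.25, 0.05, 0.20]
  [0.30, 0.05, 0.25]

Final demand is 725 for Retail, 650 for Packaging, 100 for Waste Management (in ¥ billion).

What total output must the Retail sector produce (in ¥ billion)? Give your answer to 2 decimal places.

x_1 = 1346.14

I − A =
  [   0.95    -0.40    -0.10]
  [  -0.25     0.95    -0.20]
  [  -0.30    -0.05     0.75]
Cofactors of I−A, C_ij = (−1)^(i+j)·(minor ij) (rows/columns in the sector order above):
  C_11 = (0.95)(0.75) − (-0.20)(-0.05) = 0.7025
  C_12 = −[(-0.25)(0.75) − (-0.20)(-0.30)] = 0.2475
  C_13 = (-0.25)(-0.05) − (0.95)(-0.30) = 0.2975
  C_21 = −[(-0.40)(0.75) − (-0.10)(-0.05)] = 0.3050
  C_22 = (0.95)(0.75) − (-0.10)(-0.30) = 0.6825
  C_23 = −[(0.95)(-0.05) − (-0.40)(-0.30)] = 0.1675
  C_31 = (-0.40)(-0.20) − (-0.10)(0.95) = 0.1750
  C_32 = −[(0.95)(-0.20) − (-0.10)(-0.25)] = 0.2150
  C_33 = (0.95)(0.95) − (-0.40)(-0.25) = 0.8025
det(I−A) = Σ_j (I−A)_1j·C_1j = (0.95)(0.7025) + (-0.40)(0.2475) + (-0.10)(0.2975) = 0.538625
adj(I−A) = Cᵀ =
  [ 0.7025   0.3050   0.1750]
  [ 0.2475   0.6825   0.2150]
  [ 0.2975   0.1675   0.8025]
(I − A)⁻¹ = adj(I−A) / det(I−A) ≈
  [   1.3042     0.5663     0.3249]
  [   0.4595     1.2671     0.3992]
  [   0.5523     0.3110     1.4899]
x = (I − A)⁻¹ d = adj(I−A)·d / det(I−A), with det(I−A) = 0.538625:
  x_1 = (0.7025·725 + 0.3050·650 + 0.1750·100) / 0.538625 = 725.0625 / 0.538625 ≈ 1346.14
  x_2 = (0.2475·725 + 0.6825·650 + 0.2150·100) / 0.538625 = 644.5625 / 0.538625 ≈ 1196.68
  x_3 = (0.2975·725 + 0.1675·650 + 0.8025·100) / 0.538625 = 404.8125 / 0.538625 ≈ 751.57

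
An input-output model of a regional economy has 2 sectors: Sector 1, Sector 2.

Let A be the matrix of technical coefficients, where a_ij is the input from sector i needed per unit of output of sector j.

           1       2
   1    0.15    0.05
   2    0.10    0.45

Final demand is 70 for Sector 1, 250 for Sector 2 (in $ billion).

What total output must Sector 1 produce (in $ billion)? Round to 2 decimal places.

x_1 = 110.27

I − A =
  [   0.85    -0.05]
  [  -0.10     0.55]
det(I−A) = (0.85)(0.55) − (-0.05)(-0.10) = 0.4625
adj(I−A) = [[0.55, 0.05], [0.10, 0.85]]
(I − A)⁻¹ = adj(I−A) / det(I−A) ≈
  [   1.1892     0.1081]
  [   0.2162     1.8378]
x = (I − A)⁻¹ d = adj(I−A)·d / det(I−A), with det(I−A) = 0.4625:
  x_1 = (0.55·70 + 0.05·250) / 0.4625 = 51.00 / 0.4625 ≈ 110.27
  x_2 = (0.10·70 + 0.85·250) / 0.4625 = 219.50 / 0.4625 ≈ 474.59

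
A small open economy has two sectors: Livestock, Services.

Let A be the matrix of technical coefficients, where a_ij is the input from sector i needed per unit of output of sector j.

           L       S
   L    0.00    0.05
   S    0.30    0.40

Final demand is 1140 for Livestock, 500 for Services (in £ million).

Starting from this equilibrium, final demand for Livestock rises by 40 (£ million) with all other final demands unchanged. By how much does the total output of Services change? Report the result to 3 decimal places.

I − A =
  [   1.00    -0.05]
  [  -0.30     0.60]
det(I−A) = (1.00)(0.60) − (-0.05)(-0.30) = 0.5850
adj(I−A) = [[0.60, 0.05], [0.30, 1.00]]
(I − A)⁻¹ = adj(I−A) / det(I−A) ≈
  [   1.0256     0.0855]
  [   0.5128     1.7094]
Δx = (I − A)⁻¹ Δd with Δd having +40 in the Livestock component and 0 elsewhere.
So Δx_S = L_SL · (+40), where L_SL = adj(I−A)_SL / det(I−A) = 0.30 / 0.5850.
Δx_S = 0.30 × (+40) / 0.5850 = 12.00 / 0.5850 ≈ 20.513.

Δx_S = 20.513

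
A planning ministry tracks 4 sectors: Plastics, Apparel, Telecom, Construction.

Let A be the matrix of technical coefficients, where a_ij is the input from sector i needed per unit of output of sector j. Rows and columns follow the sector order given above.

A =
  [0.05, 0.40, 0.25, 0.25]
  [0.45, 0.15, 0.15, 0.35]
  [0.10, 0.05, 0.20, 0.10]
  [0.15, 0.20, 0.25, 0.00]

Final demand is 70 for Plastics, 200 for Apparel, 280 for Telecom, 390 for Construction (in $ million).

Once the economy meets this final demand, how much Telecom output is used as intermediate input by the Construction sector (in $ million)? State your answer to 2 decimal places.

z_34 = 99.32

I − A =
  [   0.95    -0.40    -0.25    -0.25]
  [  -0.45     0.85    -0.15    -0.35]
  [  -0.10    -0.05     0.80    -0.10]
  [  -0.15    -0.20    -0.25     1.00]
Compute the cofactors C_ij = (−1)^(i+j)·(3×3 minor ij) of I−A; the adjugate is their transpose:
adj(I−A) = Cᵀ =
  [ 0.587875   0.370625   0.350625   0.311750]
  [ 0.416750   0.671250   0.373750   0.376500]
  [ 0.124875   0.115625   0.485625   0.120250]
  [ 0.202750   0.218750   0.248750   0.462000]
det(I−A) = Σ_j (I−A)_1j·C_1j = (0.95)(0.587875) + (-0.40)(0.416750) + (-0.25)(0.124875) + (-0.25)(0.202750) = 0.309875
(I − A)⁻¹ = adj(I−A) / det(I−A) ≈
  [   1.8971     1.1960     1.1315     1.0061]
  [   1.3449     2.1662     1.2061     1.2150]
  [   0.4030     0.3731     1.5672     0.3881]
  [   0.6543     0.7059     0.8027     1.4909]
First solve x = (I − A)⁻¹ d = adj(I−A)·d / det(I−A); in particular x_4 = (0.202750·70 + 0.218750·200 + 0.248750·280 + 0.462000·390) / 0.309875 = 307.7725 / 0.309875 ≈ 993.2150.
Intermediate flow from 3 to 4: z_34 = a_34 · x_4 = 0.10 × 307.7725 / 0.309875 = 30.77725 / 0.309875 ≈ 99.32.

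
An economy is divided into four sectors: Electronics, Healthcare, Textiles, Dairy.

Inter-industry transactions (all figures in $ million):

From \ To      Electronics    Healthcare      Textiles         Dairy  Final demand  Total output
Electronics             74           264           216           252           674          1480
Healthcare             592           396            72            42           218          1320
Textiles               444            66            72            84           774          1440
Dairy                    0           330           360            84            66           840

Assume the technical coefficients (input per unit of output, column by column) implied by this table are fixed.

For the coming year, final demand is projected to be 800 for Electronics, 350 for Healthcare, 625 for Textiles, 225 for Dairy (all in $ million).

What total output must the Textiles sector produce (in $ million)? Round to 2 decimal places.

x_3 = 1426.25

Technical coefficients a_ij = z_ij / X_j:
  a_11 = 74/1480 = 0.05, a_21 = 592/1480 = 0.40, a_31 = 444/1480 = 0.30, a_41 = 0/1480 = 0.00
  a_12 = 264/1320 = 0.20, a_22 = 396/1320 = 0.30, a_32 = 66/1320 = 0.05, a_42 = 330/1320 = 0.25
  a_13 = 216/1440 = 0.15, a_23 = 72/1440 = 0.05, a_33 = 72/1440 = 0.05, a_43 = 360/1440 = 0.25
  a_14 = 252/840 = 0.30, a_24 = 42/840 = 0.05, a_34 = 84/840 = 0.10, a_44 = 84/840 = 0.10
I − A =
  [   0.95    -0.20    -0.15    -0.30]
  [  -0.40     0.70    -0.05    -0.05]
  [  -0.30    -0.05     0.95    -0.10]
  [   0.00    -0.25    -0.25     0.90]
Compute the cofactors C_ij = (−1)^(i+j)·(3×3 minor ij) of I−A; the adjugate is their transpose:
adj(I−A) = Cᵀ =
  [ 0.565000   0.251500   0.160375   0.220125]
  [ 0.349250   0.725500   0.138625   0.172125]
  [ 0.213250   0.143000   0.484625   0.132875]
  [ 0.156250   0.241250   0.173125   0.515875]
det(I−A) = Σ_j (I−A)_1j·C_1j = (0.95)(0.565000) + (-0.20)(0.349250) + (-0.15)(0.213250) + (-0.30)(0.156250) = 0.3880375
(I − A)⁻¹ = adj(I−A) / det(I−A) ≈
  [   1.4560     0.6481     0.4133     0.5673]
  [   0.9000     1.8697     0.3572     0.4436]
  [   0.5496     0.3685     1.2489     0.3424]
  [   0.4027     0.6217     0.4462     1.3294]
x = (I − A)⁻¹ d = adj(I−A)·d / det(I−A), with det(I−A) = 0.3880375:
  x_1 = (0.565000·800 + 0.251500·350 + 0.160375·625 + 0.220125·225) / 0.3880375 = 689.7875 / 0.3880375 ≈ 1777.63
  x_2 = (0.349250·800 + 0.725500·350 + 0.138625·625 + 0.172125·225) / 0.3880375 = 658.69375 / 0.3880375 ≈ 1697.50
  x_3 = (0.213250·800 + 0.143000·350 + 0.484625·625 + 0.132875·225) / 0.3880375 = 553.4375 / 0.3880375 ≈ 1426.25
  x_4 = (0.156250·800 + 0.241250·350 + 0.173125·625 + 0.515875·225) / 0.3880375 = 433.7125 / 0.3880375 ≈ 1117.71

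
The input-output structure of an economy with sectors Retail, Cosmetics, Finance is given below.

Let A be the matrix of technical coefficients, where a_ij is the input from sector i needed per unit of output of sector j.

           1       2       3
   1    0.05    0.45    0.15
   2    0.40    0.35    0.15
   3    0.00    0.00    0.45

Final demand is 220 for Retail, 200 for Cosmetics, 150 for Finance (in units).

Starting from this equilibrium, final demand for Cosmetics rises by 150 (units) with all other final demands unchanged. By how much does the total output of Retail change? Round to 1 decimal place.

Δx_1 = 154.3

I − A =
  [   0.95    -0.45    -0.15]
  [  -0.40     0.65    -0.15]
  [   0.00     0.00     0.55]
Cofactors of I−A, C_ij = (−1)^(i+j)·(minor ij) (rows/columns in the sector order above):
  C_11 = (0.65)(0.55) − (-0.15)(0.00) = 0.3575
  C_12 = −[(-0.40)(0.55) − (-0.15)(0.00)] = 0.2200
  C_13 = (-0.40)(0.00) − (0.65)(0.00) = 0.0000
  C_21 = −[(-0.45)(0.55) − (-0.15)(0.00)] = 0.2475
  C_22 = (0.95)(0.55) − (-0.15)(0.00) = 0.5225
  C_23 = −[(0.95)(0.00) − (-0.45)(0.00)] = 0.0000
  C_31 = (-0.45)(-0.15) − (-0.15)(0.65) = 0.1650
  C_32 = −[(0.95)(-0.15) − (-0.15)(-0.40)] = 0.2025
  C_33 = (0.95)(0.65) − (-0.45)(-0.40) = 0.4375
det(I−A) = Σ_j (I−A)_1j·C_1j = (0.95)(0.3575) + (-0.45)(0.2200) + (-0.15)(0.0000) = 0.240625
adj(I−A) = Cᵀ =
  [ 0.3575   0.2475   0.1650]
  [ 0.2200   0.5225   0.2025]
  [ 0.0000   0.0000   0.4375]
(I − A)⁻¹ = adj(I−A) / det(I−A) ≈
  [   1.4857     1.0286     0.6857]
  [   0.9143     2.1714     0.8416]
  [   0.0000     0.0000     1.8182]
Δx = (I − A)⁻¹ Δd with Δd having +150 in the Cosmetics component and 0 elsewhere.
So Δx_1 = L_12 · (+150), where L_12 = adj(I−A)_12 / det(I−A) = 0.2475 / 0.240625.
Δx_1 = 0.2475 × (+150) / 0.240625 = 37.125 / 0.240625 ≈ 154.3.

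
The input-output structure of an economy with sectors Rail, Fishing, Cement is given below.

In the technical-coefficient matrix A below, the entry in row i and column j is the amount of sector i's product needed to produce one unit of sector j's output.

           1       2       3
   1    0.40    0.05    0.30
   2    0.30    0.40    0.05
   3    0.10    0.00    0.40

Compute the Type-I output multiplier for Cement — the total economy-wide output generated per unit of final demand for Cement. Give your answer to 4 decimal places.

m_3 = 3.4305

I − A =
  [   0.60    -0.05    -0.30]
  [  -0.30     0.60    -0.05]
  [  -0.10     0.00     0.60]
Cofactors of I−A, C_ij = (−1)^(i+j)·(minor ij) (rows/columns in the sector order above):
  C_11 = (0.60)(0.60) − (-0.05)(0.00) = 0.3600
  C_12 = −[(-0.30)(0.60) − (-0.05)(-0.10)] = 0.1850
  C_13 = (-0.30)(0.00) − (0.60)(-0.10) = 0.0600
  C_21 = −[(-0.05)(0.60) − (-0.30)(0.00)] = 0.0300
  C_22 = (0.60)(0.60) − (-0.30)(-0.10) = 0.3300
  C_23 = −[(0.60)(0.00) − (-0.05)(-0.10)] = 0.0050
  C_31 = (-0.05)(-0.05) − (-0.30)(0.60) = 0.1825
  C_32 = −[(0.60)(-0.05) − (-0.30)(-0.30)] = 0.1200
  C_33 = (0.60)(0.60) − (-0.05)(-0.30) = 0.3450
det(I−A) = Σ_j (I−A)_1j·C_1j = (0.60)(0.3600) + (-0.05)(0.1850) + (-0.30)(0.0600) = 0.18875
adj(I−A) = Cᵀ =
  [ 0.3600   0.0300   0.1825]
  [ 0.1850   0.3300   0.1200]
  [ 0.0600   0.0050   0.3450]
(I − A)⁻¹ = adj(I−A) / det(I−A) ≈
  [   1.90728     0.15894     0.96689]
  [   0.98013     1.74834     0.63576]
  [   0.31788     0.02649     1.82781]
The output multiplier for sector j is the column-j sum of the Leontief inverse (I − A)⁻¹ = adj(I−A) / det(I−A).
Column 3 of adj(I−A): (0.1825, 0.1200, 0.3450); det(I−A) = 0.18875.
m_3 = (0.1825 + 0.1200 + 0.3450) / 0.18875 = 0.6475 / 0.18875 ≈ 3.4305.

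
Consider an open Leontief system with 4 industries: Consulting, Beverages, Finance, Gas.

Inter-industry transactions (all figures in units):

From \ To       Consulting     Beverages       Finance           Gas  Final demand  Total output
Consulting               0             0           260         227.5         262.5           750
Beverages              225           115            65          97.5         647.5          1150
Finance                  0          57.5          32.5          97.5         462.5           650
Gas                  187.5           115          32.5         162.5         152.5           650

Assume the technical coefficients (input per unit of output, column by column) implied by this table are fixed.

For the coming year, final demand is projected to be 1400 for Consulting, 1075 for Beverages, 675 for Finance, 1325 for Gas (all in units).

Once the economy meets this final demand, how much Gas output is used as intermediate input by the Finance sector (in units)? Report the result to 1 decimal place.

Technical coefficients a_ij = z_ij / X_j:
  a_CC = 0/750 = 0.00, a_BC = 225/750 = 0.30, a_FC = 0/750 = 0.00, a_GC = 187.5/750 = 0.25
  a_CB = 0/1150 = 0.00, a_BB = 115/1150 = 0.10, a_FB = 57.5/1150 = 0.05, a_GB = 115/1150 = 0.10
  a_CF = 260/650 = 0.40, a_BF = 65/650 = 0.10, a_FF = 32.5/650 = 0.05, a_GF = 32.5/650 = 0.05
  a_CG = 227.5/650 = 0.35, a_BG = 97.5/650 = 0.15, a_FG = 97.5/650 = 0.15, a_GG = 162.5/650 = 0.25
I − A =
  [   1.00     0.00    -0.40    -0.35]
  [  -0.30     0.90    -0.10    -0.15]
  [   0.00    -0.05     0.95    -0.15]
  [  -0.25    -0.10    -0.05     0.75]
Compute the cofactors C_ij = (−1)^(i+j)·(3×3 minor ij) of I−A; the adjugate is their transpose:
adj(I−A) = Cᵀ =
  [ 0.614625   0.055125   0.283250   0.354500]
  [ 0.250875   0.606875   0.184000   0.275250]
  [ 0.051375   0.048125   0.570750   0.147750]
  [ 0.241750   0.102500   0.157000   0.844000]
det(I−A) = Σ_j (I−A)_1j·C_1j = (1.00)(0.614625) + (0.00)(0.250875) + (-0.40)(0.051375) + (-0.35)(0.241750) = 0.5094625
(I − A)⁻¹ = adj(I−A) / det(I−A) ≈
  [   1.2064     0.1082     0.5560     0.6958]
  [   0.4924     1.1912     0.3612     0.5403]
  [   0.1008     0.0945     1.1203     0.2900]
  [   0.4745     0.2012     0.3082     1.6566]
First solve x = (I − A)⁻¹ d = adj(I−A)·d / det(I−A); in particular x_F = (0.051375·1400 + 0.048125·1075 + 0.570750·675 + 0.147750·1325) / 0.5094625 = 704.684375 / 0.5094625 ≈ 1383.192.
Intermediate flow from G to F: z_GF = a_GF · x_F = 0.05 × 704.684375 / 0.5094625 = 35.23421875 / 0.5094625 ≈ 69.2.

z_GF = 69.2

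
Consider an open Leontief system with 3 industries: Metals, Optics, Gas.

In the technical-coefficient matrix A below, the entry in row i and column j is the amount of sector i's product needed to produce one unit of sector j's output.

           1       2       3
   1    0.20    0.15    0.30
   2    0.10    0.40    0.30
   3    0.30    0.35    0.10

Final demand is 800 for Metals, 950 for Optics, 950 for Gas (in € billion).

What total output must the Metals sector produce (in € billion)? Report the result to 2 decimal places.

I − A =
  [   0.80    -0.15    -0.30]
  [  -0.10     0.60    -0.30]
  [  -0.30    -0.35     0.90]
Cofactors of I−A, C_ij = (−1)^(i+j)·(minor ij) (rows/columns in the sector order above):
  C_11 = (0.60)(0.90) − (-0.30)(-0.35) = 0.4350
  C_12 = −[(-0.10)(0.90) − (-0.30)(-0.30)] = 0.1800
  C_13 = (-0.10)(-0.35) − (0.60)(-0.30) = 0.2150
  C_21 = −[(-0.15)(0.90) − (-0.30)(-0.35)] = 0.2400
  C_22 = (0.80)(0.90) − (-0.30)(-0.30) = 0.6300
  C_23 = −[(0.80)(-0.35) − (-0.15)(-0.30)] = 0.3250
  C_31 = (-0.15)(-0.30) − (-0.30)(0.60) = 0.2250
  C_32 = −[(0.80)(-0.30) − (-0.30)(-0.10)] = 0.2700
  C_33 = (0.80)(0.60) − (-0.15)(-0.10) = 0.4650
det(I−A) = Σ_j (I−A)_1j·C_1j = (0.80)(0.4350) + (-0.15)(0.1800) + (-0.30)(0.2150) = 0.2565
adj(I−A) = Cᵀ =
  [ 0.4350   0.2400   0.2250]
  [ 0.1800   0.6300   0.2700]
  [ 0.2150   0.3250   0.4650]
(I − A)⁻¹ = adj(I−A) / det(I−A) ≈
  [   1.6959     0.9357     0.8772]
  [   0.7018     2.4561     1.0526]
  [   0.8382     1.2671     1.8129]
x = (I − A)⁻¹ d = adj(I−A)·d / det(I−A), with det(I−A) = 0.2565:
  x_1 = (0.4350·800 + 0.2400·950 + 0.2250·950) / 0.2565 = 789.75 / 0.2565 ≈ 3078.95
  x_2 = (0.1800·800 + 0.6300·950 + 0.2700·950) / 0.2565 = 999.00 / 0.2565 ≈ 3894.74
  x_3 = (0.2150·800 + 0.3250·950 + 0.4650·950) / 0.2565 = 922.50 / 0.2565 ≈ 3596.49

x_1 = 3078.95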